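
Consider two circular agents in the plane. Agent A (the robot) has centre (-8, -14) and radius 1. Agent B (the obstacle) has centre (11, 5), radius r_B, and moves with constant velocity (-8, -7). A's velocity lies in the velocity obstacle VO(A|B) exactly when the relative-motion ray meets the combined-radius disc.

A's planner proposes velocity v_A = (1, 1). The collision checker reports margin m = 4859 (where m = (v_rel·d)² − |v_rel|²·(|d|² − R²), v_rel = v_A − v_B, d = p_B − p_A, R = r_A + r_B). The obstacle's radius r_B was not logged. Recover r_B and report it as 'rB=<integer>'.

m = 4859
d = (19, 19);  v_rel = (9, 8),  |v_rel|² = 145
v_rel×d = (9)·(19) − (8)·(19) = 19
since m = R²·145 − 19²:  R² = (361 + 4859) / 145 = 36
R = √36 = 6  ⇒  r_B = 6 − 1 = 5

rB=5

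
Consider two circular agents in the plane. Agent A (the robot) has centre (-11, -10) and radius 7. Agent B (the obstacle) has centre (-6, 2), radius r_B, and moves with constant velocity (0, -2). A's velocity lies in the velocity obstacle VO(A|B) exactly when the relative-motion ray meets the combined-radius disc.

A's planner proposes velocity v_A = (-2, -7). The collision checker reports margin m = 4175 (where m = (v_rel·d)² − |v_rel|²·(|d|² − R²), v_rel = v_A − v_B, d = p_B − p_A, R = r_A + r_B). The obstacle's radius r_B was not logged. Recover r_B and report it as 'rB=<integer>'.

m = 4175
d = (5, 12);  v_rel = (-2, -5),  |v_rel|² = 29
v_rel×d = (-2)·(12) − (-5)·(5) = 1
since m = R²·29 − 1²:  R² = (1 + 4175) / 29 = 144
R = √144 = 12  ⇒  r_B = 12 − 7 = 5

rB=5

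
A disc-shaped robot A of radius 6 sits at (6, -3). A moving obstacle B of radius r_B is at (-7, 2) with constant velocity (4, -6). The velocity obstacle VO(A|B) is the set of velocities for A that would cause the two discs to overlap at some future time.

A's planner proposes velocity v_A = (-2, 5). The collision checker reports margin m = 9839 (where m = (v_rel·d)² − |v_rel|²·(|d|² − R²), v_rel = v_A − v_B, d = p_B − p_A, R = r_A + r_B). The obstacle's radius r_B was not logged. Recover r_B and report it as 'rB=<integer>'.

m = 9839
d = (-13, 5);  v_rel = (-6, 11),  |v_rel|² = 157
v_rel×d = (-6)·(5) − (11)·(-13) = 113
since m = R²·157 − 113²:  R² = (12769 + 9839) / 157 = 144
R = √144 = 12  ⇒  r_B = 12 − 6 = 6

rB=6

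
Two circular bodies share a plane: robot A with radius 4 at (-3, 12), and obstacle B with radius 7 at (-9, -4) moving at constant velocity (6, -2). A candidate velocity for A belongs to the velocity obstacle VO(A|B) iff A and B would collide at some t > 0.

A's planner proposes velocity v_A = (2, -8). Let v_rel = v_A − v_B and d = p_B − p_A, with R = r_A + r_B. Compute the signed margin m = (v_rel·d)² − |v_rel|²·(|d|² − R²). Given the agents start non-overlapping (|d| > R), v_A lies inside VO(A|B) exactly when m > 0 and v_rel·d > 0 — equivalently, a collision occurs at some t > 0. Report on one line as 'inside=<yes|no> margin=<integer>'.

d = (-6, -16),  |d|² = 292;  R = 4+7 = 11,  c = 292−11² = 171
v_rel = (-4, -6),  |v_rel|² = 52;  v_rel·d = (-4)·(-6) + (-6)·(-16) = 120
52·t² − 240·t + 171 = 0  ⇒  m = 120² − 52·171 = 5508
m = 5508 > 0,  v_rel·d = 120 > 0  ⇒  inside

inside=yes margin=5508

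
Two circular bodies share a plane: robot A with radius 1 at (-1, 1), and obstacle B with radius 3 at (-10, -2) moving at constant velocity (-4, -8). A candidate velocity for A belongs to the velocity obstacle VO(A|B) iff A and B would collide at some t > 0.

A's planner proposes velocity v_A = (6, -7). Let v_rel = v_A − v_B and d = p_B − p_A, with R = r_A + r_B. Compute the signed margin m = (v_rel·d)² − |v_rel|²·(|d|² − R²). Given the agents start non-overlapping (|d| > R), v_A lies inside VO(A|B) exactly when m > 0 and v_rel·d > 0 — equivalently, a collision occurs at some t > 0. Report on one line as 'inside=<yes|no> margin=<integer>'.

d = (-9, -3),  |d|² = 90;  R = 1+3 = 4,  c = 90−4² = 74
v_rel = (10, 1),  |v_rel|² = 101;  v_rel·d = (10)·(-9) + (1)·(-3) = -93
101·t² + 186·t + 74 = 0  ⇒  m = (-93)² − 101·74 = 1175
m = 1175 > 0,  v_rel·d = -93 < 0  ⇒  outside

inside=no margin=1175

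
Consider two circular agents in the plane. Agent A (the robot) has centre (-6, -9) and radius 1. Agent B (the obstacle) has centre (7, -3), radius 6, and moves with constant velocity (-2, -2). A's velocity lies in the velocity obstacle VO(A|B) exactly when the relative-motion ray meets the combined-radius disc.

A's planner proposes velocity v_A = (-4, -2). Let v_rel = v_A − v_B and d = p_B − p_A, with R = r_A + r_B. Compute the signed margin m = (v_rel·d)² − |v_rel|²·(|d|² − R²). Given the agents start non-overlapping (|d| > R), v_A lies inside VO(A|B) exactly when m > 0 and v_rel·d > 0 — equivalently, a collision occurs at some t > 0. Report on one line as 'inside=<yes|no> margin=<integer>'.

d = (13, 6),  |d|² = 205;  R = 1+6 = 7,  c = 205−7² = 156
v_rel = (-2, 0),  |v_rel|² = 4;  v_rel·d = (-2)·(13) + (0)·(6) = -26
4·t² + 52·t + 156 = 0  ⇒  m = (-26)² − 4·156 = 52
m = 52 > 0,  v_rel·d = -26 < 0  ⇒  outside

inside=no margin=52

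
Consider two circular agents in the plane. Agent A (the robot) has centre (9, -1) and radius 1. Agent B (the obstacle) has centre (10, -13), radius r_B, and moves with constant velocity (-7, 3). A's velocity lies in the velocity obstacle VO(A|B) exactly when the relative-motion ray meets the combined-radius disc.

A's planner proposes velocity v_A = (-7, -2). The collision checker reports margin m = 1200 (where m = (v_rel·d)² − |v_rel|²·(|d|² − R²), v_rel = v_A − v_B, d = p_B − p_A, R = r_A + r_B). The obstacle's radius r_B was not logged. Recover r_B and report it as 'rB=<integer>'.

m = 1200
d = (1, -12);  v_rel = (0, -5),  |v_rel|² = 25
v_rel×d = (0)·(-12) − (-5)·(1) = 5
since m = R²·25 − 5²:  R² = (25 + 1200) / 25 = 49
R = √49 = 7  ⇒  r_B = 7 − 1 = 6

rB=6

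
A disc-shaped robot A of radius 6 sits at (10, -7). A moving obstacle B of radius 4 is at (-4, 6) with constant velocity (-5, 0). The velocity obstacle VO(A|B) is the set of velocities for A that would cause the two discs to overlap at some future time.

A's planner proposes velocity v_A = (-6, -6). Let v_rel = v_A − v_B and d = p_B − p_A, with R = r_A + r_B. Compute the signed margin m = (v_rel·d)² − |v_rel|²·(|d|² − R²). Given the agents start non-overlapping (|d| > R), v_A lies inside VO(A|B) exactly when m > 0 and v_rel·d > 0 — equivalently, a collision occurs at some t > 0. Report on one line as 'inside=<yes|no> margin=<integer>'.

d = (-14, 13),  |d|² = 365;  R = 6+4 = 10,  c = 365−10² = 265
v_rel = (-1, -6),  |v_rel|² = 37;  v_rel·d = (-1)·(-14) + (-6)·(13) = -64
37·t² + 128·t + 265 = 0  ⇒  m = (-64)² − 37·265 = -5709
m = -5709 < 0,  v_rel·d = -64 < 0  ⇒  outside

inside=no margin=-5709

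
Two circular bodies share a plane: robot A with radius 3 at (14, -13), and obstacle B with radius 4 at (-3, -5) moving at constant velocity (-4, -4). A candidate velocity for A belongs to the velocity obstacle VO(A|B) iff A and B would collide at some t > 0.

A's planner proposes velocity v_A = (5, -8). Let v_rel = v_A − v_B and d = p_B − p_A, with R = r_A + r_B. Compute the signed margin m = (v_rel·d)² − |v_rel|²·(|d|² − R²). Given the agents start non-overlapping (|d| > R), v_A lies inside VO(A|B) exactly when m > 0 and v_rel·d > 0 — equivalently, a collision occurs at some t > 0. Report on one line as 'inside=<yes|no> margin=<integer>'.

d = (-17, 8),  |d|² = 353;  R = 3+4 = 7,  c = 353−7² = 304
v_rel = (9, -4),  |v_rel|² = 97;  v_rel·d = (9)·(-17) + (-4)·(8) = -185
97·t² + 370·t + 304 = 0  ⇒  m = (-185)² − 97·304 = 4737
m = 4737 > 0,  v_rel·d = -185 < 0  ⇒  outside

inside=no margin=4737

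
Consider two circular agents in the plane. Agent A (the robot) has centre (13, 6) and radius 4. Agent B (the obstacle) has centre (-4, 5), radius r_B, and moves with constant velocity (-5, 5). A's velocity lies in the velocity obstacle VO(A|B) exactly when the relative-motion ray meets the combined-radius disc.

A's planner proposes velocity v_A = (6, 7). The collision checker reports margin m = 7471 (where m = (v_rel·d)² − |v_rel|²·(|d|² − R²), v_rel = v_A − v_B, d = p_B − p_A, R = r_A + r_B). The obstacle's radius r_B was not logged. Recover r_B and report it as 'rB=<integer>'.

m = 7471
d = (-17, -1);  v_rel = (11, 2),  |v_rel|² = 125
v_rel×d = (11)·(-1) − (2)·(-17) = 23
since m = R²·125 − 23²:  R² = (529 + 7471) / 125 = 64
R = √64 = 8  ⇒  r_B = 8 − 4 = 4

rB=4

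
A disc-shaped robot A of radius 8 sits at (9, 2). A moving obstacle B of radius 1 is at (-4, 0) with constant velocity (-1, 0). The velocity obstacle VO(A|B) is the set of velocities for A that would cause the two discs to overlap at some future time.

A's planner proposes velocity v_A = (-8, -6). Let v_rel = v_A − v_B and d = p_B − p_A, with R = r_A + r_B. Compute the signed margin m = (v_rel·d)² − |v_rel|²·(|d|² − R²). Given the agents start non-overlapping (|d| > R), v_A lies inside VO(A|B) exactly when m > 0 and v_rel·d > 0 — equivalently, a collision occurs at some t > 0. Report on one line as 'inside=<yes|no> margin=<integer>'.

d = (-13, -2),  |d|² = 173;  R = 8+1 = 9,  c = 173−9² = 92
v_rel = (-7, -6),  |v_rel|² = 85;  v_rel·d = (-7)·(-13) + (-6)·(-2) = 103
85·t² − 206·t + 92 = 0  ⇒  m = 103² − 85·92 = 2789
m = 2789 > 0,  v_rel·d = 103 > 0  ⇒  inside

inside=yes margin=2789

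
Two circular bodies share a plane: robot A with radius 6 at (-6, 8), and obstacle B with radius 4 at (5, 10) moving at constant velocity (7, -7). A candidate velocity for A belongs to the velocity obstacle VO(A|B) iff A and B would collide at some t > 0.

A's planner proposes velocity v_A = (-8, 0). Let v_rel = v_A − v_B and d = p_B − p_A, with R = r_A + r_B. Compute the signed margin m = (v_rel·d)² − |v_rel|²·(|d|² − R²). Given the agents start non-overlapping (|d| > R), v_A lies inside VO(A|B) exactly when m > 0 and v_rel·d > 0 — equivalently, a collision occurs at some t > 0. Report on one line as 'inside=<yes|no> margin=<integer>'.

d = (11, 2),  |d|² = 125;  R = 6+4 = 10,  c = 125−10² = 25
v_rel = (-15, 7),  |v_rel|² = 274;  v_rel·d = (-15)·(11) + (7)·(2) = -151
274·t² + 302·t + 25 = 0  ⇒  m = (-151)² − 274·25 = 15951
m = 15951 > 0,  v_rel·d = -151 < 0  ⇒  outside

inside=no margin=15951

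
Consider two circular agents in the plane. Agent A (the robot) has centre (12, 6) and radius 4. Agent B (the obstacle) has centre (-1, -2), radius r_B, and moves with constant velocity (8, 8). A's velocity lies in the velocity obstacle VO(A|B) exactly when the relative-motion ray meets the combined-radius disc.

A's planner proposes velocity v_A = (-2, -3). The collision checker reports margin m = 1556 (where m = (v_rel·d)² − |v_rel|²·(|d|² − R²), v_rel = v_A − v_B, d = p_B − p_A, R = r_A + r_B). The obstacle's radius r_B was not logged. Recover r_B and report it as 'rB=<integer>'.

m = 1556
d = (-13, -8);  v_rel = (-10, -11),  |v_rel|² = 221
v_rel×d = (-10)·(-8) − (-11)·(-13) = -63
since m = R²·221 − (-63)²:  R² = (3969 + 1556) / 221 = 25
R = √25 = 5  ⇒  r_B = 5 − 4 = 1

rB=1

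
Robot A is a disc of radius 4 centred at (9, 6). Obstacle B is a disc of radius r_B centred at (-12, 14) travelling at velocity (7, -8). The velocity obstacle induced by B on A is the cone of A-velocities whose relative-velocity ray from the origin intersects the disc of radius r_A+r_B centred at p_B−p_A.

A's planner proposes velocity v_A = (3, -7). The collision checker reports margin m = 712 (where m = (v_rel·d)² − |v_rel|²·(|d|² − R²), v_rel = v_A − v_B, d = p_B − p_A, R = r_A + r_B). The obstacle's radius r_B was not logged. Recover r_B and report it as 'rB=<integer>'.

m = 712
d = (-21, 8);  v_rel = (-4, 1),  |v_rel|² = 17
v_rel×d = (-4)·(8) − (1)·(-21) = -11
since m = R²·17 − (-11)²:  R² = (121 + 712) / 17 = 49
R = √49 = 7  ⇒  r_B = 7 − 4 = 3

rB=3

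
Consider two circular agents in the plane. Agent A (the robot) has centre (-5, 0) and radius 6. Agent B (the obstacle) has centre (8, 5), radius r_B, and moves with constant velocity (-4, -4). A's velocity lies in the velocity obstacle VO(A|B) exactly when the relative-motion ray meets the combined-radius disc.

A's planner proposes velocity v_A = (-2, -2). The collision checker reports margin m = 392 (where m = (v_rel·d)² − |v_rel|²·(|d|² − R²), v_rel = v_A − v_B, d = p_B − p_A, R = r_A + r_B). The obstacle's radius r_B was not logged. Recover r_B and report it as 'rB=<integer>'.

m = 392
d = (13, 5);  v_rel = (2, 2),  |v_rel|² = 8
v_rel×d = (2)·(5) − (2)·(13) = -16
since m = R²·8 − (-16)²:  R² = (256 + 392) / 8 = 81
R = √81 = 9  ⇒  r_B = 9 − 6 = 3

rB=3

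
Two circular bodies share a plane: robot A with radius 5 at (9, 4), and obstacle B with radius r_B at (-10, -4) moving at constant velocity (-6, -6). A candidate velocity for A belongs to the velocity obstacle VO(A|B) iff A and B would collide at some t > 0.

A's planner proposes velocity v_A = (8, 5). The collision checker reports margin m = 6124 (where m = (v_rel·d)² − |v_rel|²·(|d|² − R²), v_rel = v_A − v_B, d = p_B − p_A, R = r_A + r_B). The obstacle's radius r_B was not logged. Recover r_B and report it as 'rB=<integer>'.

m = 6124
d = (-19, -8);  v_rel = (14, 11),  |v_rel|² = 317
v_rel×d = (14)·(-8) − (11)·(-19) = 97
since m = R²·317 − 97²:  R² = (9409 + 6124) / 317 = 49
R = √49 = 7  ⇒  r_B = 7 − 5 = 2

rB=2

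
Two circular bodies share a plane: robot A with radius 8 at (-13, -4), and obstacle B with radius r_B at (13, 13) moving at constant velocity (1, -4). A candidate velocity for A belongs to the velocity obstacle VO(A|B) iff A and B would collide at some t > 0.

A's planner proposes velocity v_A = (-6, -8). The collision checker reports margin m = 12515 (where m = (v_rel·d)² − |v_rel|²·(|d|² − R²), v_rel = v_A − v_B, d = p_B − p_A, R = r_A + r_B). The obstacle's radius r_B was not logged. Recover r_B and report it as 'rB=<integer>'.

m = 12515
d = (26, 17);  v_rel = (-7, -4),  |v_rel|² = 65
v_rel×d = (-7)·(17) − (-4)·(26) = -15
since m = R²·65 − (-15)²:  R² = (225 + 12515) / 65 = 196
R = √196 = 14  ⇒  r_B = 14 − 8 = 6

rB=6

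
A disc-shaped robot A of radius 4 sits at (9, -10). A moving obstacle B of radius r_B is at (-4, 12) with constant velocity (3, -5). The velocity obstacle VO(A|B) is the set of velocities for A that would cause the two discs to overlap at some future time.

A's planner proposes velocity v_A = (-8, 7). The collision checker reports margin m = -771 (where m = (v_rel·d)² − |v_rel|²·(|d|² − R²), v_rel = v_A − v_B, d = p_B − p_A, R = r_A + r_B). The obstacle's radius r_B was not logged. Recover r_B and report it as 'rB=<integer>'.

m = -771
d = (-13, 22);  v_rel = (-11, 12),  |v_rel|² = 265
v_rel×d = (-11)·(22) − (12)·(-13) = -86
since m = R²·265 − (-86)²:  R² = (7396 + -771) / 265 = 25
R = √25 = 5  ⇒  r_B = 5 − 4 = 1

rB=1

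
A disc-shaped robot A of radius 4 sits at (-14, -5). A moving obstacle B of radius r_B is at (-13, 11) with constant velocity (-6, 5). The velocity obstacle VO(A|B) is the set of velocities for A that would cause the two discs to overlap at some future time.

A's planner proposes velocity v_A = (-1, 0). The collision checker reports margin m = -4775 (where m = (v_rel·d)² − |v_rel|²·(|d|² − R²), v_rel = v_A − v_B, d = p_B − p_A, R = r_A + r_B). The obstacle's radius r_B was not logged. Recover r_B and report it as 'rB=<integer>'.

m = -4775
d = (1, 16);  v_rel = (5, -5),  |v_rel|² = 50
v_rel×d = (5)·(16) − (-5)·(1) = 85
since m = R²·50 − 85²:  R² = (7225 + -4775) / 50 = 49
R = √49 = 7  ⇒  r_B = 7 − 4 = 3

rB=3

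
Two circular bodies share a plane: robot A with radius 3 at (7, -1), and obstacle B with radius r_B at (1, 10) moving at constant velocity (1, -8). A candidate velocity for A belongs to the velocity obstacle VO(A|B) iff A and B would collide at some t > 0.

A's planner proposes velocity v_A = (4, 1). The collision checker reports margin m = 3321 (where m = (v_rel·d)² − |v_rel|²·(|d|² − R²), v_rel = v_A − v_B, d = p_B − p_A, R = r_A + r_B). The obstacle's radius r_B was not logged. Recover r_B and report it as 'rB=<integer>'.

m = 3321
d = (-6, 11);  v_rel = (3, 9),  |v_rel|² = 90
v_rel×d = (3)·(11) − (9)·(-6) = 87
since m = R²·90 − 87²:  R² = (7569 + 3321) / 90 = 121
R = √121 = 11  ⇒  r_B = 11 − 3 = 8

rB=8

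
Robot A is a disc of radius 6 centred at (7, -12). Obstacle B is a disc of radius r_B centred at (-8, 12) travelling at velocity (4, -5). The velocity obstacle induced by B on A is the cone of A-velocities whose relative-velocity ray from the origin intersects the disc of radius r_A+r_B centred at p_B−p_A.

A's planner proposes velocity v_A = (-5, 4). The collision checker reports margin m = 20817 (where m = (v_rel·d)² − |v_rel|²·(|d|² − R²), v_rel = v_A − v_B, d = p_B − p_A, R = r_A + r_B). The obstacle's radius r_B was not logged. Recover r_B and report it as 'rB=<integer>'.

m = 20817
d = (-15, 24);  v_rel = (-9, 9),  |v_rel|² = 162
v_rel×d = (-9)·(24) − (9)·(-15) = -81
since m = R²·162 − (-81)²:  R² = (6561 + 20817) / 162 = 169
R = √169 = 13  ⇒  r_B = 13 − 6 = 7

rB=7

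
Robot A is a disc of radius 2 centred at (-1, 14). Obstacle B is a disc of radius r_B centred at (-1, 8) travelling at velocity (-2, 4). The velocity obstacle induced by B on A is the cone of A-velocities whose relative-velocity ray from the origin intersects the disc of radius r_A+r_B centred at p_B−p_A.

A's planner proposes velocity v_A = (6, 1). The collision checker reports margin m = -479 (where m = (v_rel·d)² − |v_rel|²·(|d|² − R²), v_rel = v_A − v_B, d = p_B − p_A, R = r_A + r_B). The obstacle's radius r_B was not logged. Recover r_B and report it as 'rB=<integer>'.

m = -479
d = (0, -6);  v_rel = (8, -3),  |v_rel|² = 73
v_rel×d = (8)·(-6) − (-3)·(0) = -48
since m = R²·73 − (-48)²:  R² = (2304 + -479) / 73 = 25
R = √25 = 5  ⇒  r_B = 5 − 2 = 3

rB=3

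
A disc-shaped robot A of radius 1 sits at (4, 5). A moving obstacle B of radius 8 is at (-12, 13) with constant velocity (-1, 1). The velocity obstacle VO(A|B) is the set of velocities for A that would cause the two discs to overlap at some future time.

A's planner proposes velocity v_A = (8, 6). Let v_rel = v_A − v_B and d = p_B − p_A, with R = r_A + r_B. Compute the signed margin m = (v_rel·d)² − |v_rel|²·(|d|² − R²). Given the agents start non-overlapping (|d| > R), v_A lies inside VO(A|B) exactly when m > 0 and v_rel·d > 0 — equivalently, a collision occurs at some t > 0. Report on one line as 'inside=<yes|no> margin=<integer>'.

d = (-16, 8),  |d|² = 320;  R = 1+8 = 9,  c = 320−9² = 239
v_rel = (9, 5),  |v_rel|² = 106;  v_rel·d = (9)·(-16) + (5)·(8) = -104
106·t² + 208·t + 239 = 0  ⇒  m = (-104)² − 106·239 = -14518
m = -14518 < 0,  v_rel·d = -104 < 0  ⇒  outside

inside=no margin=-14518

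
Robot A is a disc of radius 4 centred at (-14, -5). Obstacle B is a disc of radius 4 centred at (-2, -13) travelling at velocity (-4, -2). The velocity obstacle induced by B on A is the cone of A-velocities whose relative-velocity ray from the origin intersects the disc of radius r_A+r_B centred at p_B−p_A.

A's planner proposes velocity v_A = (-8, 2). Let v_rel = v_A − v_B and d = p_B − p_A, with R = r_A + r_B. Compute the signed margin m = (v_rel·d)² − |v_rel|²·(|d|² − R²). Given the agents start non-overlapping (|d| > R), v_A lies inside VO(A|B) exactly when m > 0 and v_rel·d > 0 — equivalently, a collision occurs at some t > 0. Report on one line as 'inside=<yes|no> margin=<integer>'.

d = (12, -8),  |d|² = 208;  R = 4+4 = 8,  c = 208−8² = 144
v_rel = (-4, 4),  |v_rel|² = 32;  v_rel·d = (-4)·(12) + (4)·(-8) = -80
32·t² + 160·t + 144 = 0  ⇒  m = (-80)² − 32·144 = 1792
m = 1792 > 0,  v_rel·d = -80 < 0  ⇒  outside

inside=no margin=1792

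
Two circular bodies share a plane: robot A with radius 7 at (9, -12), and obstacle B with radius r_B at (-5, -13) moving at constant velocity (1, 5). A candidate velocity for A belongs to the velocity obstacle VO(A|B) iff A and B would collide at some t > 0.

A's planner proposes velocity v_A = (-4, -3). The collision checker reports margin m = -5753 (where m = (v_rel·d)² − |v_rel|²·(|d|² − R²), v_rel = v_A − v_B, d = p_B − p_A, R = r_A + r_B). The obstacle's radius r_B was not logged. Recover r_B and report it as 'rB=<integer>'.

m = -5753
d = (-14, -1);  v_rel = (-5, -8),  |v_rel|² = 89
v_rel×d = (-5)·(-1) − (-8)·(-14) = -107
since m = R²·89 − (-107)²:  R² = (11449 + -5753) / 89 = 64
R = √64 = 8  ⇒  r_B = 8 − 7 = 1

rB=1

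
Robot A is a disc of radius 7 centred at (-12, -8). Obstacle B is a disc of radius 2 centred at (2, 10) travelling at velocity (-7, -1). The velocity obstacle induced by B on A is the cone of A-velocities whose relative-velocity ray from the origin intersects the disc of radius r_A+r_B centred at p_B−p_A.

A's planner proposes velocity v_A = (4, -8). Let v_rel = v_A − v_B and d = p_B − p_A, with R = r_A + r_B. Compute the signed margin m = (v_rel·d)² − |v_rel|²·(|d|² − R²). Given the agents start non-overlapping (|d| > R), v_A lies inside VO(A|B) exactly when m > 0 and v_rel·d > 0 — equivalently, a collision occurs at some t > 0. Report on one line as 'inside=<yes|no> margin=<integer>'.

d = (14, 18),  |d|² = 520;  R = 7+2 = 9,  c = 520−9² = 439
v_rel = (11, -7),  |v_rel|² = 170;  v_rel·d = (11)·(14) + (-7)·(18) = 28
170·t² − 56·t + 439 = 0  ⇒  m = 28² − 170·439 = -73846
m = -73846 < 0,  v_rel·d = 28 > 0  ⇒  outside

inside=no margin=-73846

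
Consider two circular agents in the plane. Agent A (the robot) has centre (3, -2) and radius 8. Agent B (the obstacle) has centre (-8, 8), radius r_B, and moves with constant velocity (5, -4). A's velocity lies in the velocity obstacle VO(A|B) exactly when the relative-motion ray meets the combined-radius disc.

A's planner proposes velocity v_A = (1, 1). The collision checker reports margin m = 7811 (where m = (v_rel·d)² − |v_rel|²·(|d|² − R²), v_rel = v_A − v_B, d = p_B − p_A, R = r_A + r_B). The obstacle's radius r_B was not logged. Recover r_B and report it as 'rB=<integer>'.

m = 7811
d = (-11, 10);  v_rel = (-4, 5),  |v_rel|² = 41
v_rel×d = (-4)·(10) − (5)·(-11) = 15
since m = R²·41 − 15²:  R² = (225 + 7811) / 41 = 196
R = √196 = 14  ⇒  r_B = 14 − 8 = 6

rB=6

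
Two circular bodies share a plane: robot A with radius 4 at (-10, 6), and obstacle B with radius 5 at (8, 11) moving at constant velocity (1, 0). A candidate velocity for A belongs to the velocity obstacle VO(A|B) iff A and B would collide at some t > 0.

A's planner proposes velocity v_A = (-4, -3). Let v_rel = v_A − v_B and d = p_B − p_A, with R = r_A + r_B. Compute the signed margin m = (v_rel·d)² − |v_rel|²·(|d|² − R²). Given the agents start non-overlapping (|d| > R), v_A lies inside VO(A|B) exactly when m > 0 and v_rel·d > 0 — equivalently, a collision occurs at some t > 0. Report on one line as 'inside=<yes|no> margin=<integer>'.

d = (18, 5),  |d|² = 349;  R = 4+5 = 9,  c = 349−9² = 268
v_rel = (-5, -3),  |v_rel|² = 34;  v_rel·d = (-5)·(18) + (-3)·(5) = -105
34·t² + 210·t + 268 = 0  ⇒  m = (-105)² − 34·268 = 1913
m = 1913 > 0,  v_rel·d = -105 < 0  ⇒  outside

inside=no margin=1913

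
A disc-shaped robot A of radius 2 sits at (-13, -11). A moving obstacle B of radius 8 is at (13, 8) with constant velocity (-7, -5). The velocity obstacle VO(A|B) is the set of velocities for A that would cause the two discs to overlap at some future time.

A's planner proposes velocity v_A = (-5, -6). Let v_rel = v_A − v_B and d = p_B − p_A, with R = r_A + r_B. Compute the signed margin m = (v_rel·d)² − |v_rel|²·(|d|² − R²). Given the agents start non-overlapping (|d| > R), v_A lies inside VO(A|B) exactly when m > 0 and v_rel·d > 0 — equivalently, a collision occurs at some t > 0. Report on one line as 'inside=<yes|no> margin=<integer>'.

d = (26, 19),  |d|² = 1037;  R = 2+8 = 10,  c = 1037−10² = 937
v_rel = (2, -1),  |v_rel|² = 5;  v_rel·d = (2)·(26) + (-1)·(19) = 33
5·t² − 66·t + 937 = 0  ⇒  m = 33² − 5·937 = -3596
m = -3596 < 0,  v_rel·d = 33 > 0  ⇒  outside

inside=no margin=-3596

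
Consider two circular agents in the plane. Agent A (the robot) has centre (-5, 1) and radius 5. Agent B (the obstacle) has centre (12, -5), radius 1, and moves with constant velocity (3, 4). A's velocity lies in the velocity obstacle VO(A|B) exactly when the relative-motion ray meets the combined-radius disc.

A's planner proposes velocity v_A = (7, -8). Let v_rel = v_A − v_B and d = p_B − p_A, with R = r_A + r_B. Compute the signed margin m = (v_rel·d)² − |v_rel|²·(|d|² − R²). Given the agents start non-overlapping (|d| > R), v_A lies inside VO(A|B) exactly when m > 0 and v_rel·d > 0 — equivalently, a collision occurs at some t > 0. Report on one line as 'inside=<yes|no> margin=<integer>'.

d = (17, -6),  |d|² = 325;  R = 5+1 = 6,  c = 325−6² = 289
v_rel = (4, -12),  |v_rel|² = 160;  v_rel·d = (4)·(17) + (-12)·(-6) = 140
160·t² − 280·t + 289 = 0  ⇒  m = 140² − 160·289 = -26640
m = -26640 < 0,  v_rel·d = 140 > 0  ⇒  outside

inside=no margin=-26640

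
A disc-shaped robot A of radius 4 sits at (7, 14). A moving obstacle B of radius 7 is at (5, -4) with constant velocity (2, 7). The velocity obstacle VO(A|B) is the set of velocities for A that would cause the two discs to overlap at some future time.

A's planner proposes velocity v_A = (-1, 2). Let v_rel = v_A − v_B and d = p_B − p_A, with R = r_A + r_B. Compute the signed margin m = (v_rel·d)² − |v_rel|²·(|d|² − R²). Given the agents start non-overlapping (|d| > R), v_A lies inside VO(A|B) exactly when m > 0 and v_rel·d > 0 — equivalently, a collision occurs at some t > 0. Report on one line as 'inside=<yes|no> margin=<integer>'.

d = (-2, -18),  |d|² = 328;  R = 4+7 = 11,  c = 328−11² = 207
v_rel = (-3, -5),  |v_rel|² = 34;  v_rel·d = (-3)·(-2) + (-5)·(-18) = 96
34·t² − 192·t + 207 = 0  ⇒  m = 96² − 34·207 = 2178
m = 2178 > 0,  v_rel·d = 96 > 0  ⇒  inside

inside=yes margin=2178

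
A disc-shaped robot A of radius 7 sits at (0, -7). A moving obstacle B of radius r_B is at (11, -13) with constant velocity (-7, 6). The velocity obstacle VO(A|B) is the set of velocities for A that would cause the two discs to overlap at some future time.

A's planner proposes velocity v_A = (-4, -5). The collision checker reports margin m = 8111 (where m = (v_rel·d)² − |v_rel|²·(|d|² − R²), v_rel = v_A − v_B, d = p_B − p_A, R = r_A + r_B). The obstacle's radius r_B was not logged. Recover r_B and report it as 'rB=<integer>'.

m = 8111
d = (11, -6);  v_rel = (3, -11),  |v_rel|² = 130
v_rel×d = (3)·(-6) − (-11)·(11) = 103
since m = R²·130 − 103²:  R² = (10609 + 8111) / 130 = 144
R = √144 = 12  ⇒  r_B = 12 − 7 = 5

rB=5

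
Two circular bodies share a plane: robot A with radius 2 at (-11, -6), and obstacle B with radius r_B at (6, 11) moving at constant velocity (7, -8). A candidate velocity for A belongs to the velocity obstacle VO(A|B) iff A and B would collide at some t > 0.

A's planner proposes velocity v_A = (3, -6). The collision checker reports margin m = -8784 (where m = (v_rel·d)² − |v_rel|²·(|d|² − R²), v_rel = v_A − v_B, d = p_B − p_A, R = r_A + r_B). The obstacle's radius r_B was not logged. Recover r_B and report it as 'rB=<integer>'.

m = -8784
d = (17, 17);  v_rel = (-4, 2),  |v_rel|² = 20
v_rel×d = (-4)·(17) − (2)·(17) = -102
since m = R²·20 − (-102)²:  R² = (10404 + -8784) / 20 = 81
R = √81 = 9  ⇒  r_B = 9 − 2 = 7

rB=7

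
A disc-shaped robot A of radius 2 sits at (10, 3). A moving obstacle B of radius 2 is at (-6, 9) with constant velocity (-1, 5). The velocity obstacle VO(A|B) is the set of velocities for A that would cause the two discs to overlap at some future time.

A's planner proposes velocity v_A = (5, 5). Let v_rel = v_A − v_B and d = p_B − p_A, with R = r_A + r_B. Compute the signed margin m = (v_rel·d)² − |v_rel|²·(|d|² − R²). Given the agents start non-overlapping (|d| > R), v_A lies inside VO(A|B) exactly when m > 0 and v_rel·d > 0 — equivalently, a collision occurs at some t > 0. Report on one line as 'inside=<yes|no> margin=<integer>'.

d = (-16, 6),  |d|² = 292;  R = 2+2 = 4,  c = 292−4² = 276
v_rel = (6, 0),  |v_rel|² = 36;  v_rel·d = (6)·(-16) + (0)·(6) = -96
36·t² + 192·t + 276 = 0  ⇒  m = (-96)² − 36·276 = -720
m = -720 < 0,  v_rel·d = -96 < 0  ⇒  outside

inside=no margin=-720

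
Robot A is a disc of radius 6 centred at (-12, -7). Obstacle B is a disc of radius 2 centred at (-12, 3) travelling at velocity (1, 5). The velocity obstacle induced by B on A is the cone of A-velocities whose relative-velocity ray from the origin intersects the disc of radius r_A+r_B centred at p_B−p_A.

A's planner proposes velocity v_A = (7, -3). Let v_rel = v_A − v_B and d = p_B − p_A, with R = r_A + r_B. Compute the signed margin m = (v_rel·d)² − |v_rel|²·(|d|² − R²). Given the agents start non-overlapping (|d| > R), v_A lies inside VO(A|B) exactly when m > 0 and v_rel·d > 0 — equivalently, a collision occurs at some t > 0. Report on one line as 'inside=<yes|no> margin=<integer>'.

d = (0, 10),  |d|² = 100;  R = 6+2 = 8,  c = 100−8² = 36
v_rel = (6, -8),  |v_rel|² = 100;  v_rel·d = (6)·(0) + (-8)·(10) = -80
100·t² + 160·t + 36 = 0  ⇒  m = (-80)² − 100·36 = 2800
m = 2800 > 0,  v_rel·d = -80 < 0  ⇒  outside

inside=no margin=2800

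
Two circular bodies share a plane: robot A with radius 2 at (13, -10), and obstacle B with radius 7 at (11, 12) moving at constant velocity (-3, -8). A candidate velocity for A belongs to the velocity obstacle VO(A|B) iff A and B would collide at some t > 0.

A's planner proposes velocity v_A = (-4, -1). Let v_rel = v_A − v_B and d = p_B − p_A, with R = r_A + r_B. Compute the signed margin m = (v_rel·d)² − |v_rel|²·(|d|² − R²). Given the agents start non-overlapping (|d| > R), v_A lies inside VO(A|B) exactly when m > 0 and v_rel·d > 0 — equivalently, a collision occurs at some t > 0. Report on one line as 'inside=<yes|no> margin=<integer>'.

d = (-2, 22),  |d|² = 488;  R = 2+7 = 9,  c = 488−9² = 407
v_rel = (-1, 7),  |v_rel|² = 50;  v_rel·d = (-1)·(-2) + (7)·(22) = 156
50·t² − 312·t + 407 = 0  ⇒  m = 156² − 50·407 = 3986
m = 3986 > 0,  v_rel·d = 156 > 0  ⇒  inside

inside=yes margin=3986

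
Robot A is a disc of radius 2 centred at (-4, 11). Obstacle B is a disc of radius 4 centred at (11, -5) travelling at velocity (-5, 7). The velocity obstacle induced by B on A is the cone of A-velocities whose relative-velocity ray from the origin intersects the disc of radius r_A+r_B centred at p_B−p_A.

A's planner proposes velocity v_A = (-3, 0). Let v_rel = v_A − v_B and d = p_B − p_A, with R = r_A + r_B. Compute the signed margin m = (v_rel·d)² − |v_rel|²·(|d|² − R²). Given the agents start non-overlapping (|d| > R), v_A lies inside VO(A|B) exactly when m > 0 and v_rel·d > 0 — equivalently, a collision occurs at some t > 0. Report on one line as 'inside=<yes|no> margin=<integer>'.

d = (15, -16),  |d|² = 481;  R = 2+4 = 6,  c = 481−6² = 445
v_rel = (2, -7),  |v_rel|² = 53;  v_rel·d = (2)·(15) + (-7)·(-16) = 142
53·t² − 284·t + 445 = 0  ⇒  m = 142² − 53·445 = -3421
m = -3421 < 0,  v_rel·d = 142 > 0  ⇒  outside

inside=no margin=-3421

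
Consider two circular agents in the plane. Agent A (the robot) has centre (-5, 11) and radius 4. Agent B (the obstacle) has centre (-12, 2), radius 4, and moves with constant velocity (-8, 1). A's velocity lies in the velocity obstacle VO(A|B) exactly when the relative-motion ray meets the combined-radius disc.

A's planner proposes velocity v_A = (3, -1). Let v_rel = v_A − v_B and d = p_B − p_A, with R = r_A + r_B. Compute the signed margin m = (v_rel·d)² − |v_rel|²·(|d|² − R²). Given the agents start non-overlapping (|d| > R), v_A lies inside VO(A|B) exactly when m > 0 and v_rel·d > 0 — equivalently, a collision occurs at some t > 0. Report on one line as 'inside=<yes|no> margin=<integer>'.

d = (-7, -9),  |d|² = 130;  R = 4+4 = 8,  c = 130−8² = 66
v_rel = (11, -2),  |v_rel|² = 125;  v_rel·d = (11)·(-7) + (-2)·(-9) = -59
125·t² + 118·t + 66 = 0  ⇒  m = (-59)² − 125·66 = -4769
m = -4769 < 0,  v_rel·d = -59 < 0  ⇒  outside

inside=no margin=-4769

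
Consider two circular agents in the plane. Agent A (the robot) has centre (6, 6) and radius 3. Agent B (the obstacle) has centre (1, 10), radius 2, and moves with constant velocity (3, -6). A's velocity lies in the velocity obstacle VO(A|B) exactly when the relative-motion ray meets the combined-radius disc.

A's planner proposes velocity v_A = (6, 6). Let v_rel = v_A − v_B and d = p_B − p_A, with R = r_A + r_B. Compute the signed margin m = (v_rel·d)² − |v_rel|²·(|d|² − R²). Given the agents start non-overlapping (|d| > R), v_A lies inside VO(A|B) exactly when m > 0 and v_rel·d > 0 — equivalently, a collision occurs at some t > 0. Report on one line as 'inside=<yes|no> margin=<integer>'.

d = (-5, 4),  |d|² = 41;  R = 3+2 = 5,  c = 41−5² = 16
v_rel = (3, 12),  |v_rel|² = 153;  v_rel·d = (3)·(-5) + (12)·(4) = 33
153·t² − 66·t + 16 = 0  ⇒  m = 33² − 153·16 = -1359
m = -1359 < 0,  v_rel·d = 33 > 0  ⇒  outside

inside=no margin=-1359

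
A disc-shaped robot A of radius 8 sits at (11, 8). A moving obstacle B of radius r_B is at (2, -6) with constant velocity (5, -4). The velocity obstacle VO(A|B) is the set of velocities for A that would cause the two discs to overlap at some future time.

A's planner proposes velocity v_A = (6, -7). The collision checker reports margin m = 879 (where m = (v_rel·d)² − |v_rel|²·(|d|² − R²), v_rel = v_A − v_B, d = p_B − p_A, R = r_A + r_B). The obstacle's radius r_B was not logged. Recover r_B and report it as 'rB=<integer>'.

m = 879
d = (-9, -14);  v_rel = (1, -3),  |v_rel|² = 10
v_rel×d = (1)·(-14) − (-3)·(-9) = -41
since m = R²·10 − (-41)²:  R² = (1681 + 879) / 10 = 256
R = √256 = 16  ⇒  r_B = 16 − 8 = 8

rB=8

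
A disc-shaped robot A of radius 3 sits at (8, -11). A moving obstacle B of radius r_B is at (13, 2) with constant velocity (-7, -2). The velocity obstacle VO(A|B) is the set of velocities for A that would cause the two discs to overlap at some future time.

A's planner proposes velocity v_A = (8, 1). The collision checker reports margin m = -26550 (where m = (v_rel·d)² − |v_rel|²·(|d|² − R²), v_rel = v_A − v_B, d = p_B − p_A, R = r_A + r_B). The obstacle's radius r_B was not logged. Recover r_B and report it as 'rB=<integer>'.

m = -26550
d = (5, 13);  v_rel = (15, 3),  |v_rel|² = 234
v_rel×d = (15)·(13) − (3)·(5) = 180
since m = R²·234 − 180²:  R² = (32400 + -26550) / 234 = 25
R = √25 = 5  ⇒  r_B = 5 − 3 = 2

rB=2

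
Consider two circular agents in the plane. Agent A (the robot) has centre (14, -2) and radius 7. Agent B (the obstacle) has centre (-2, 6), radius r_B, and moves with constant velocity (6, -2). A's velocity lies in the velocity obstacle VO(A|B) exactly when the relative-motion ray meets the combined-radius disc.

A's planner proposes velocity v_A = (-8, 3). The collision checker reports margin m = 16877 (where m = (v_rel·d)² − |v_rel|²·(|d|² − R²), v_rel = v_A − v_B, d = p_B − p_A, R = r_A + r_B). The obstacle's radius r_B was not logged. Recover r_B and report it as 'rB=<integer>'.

m = 16877
d = (-16, 8);  v_rel = (-14, 5),  |v_rel|² = 221
v_rel×d = (-14)·(8) − (5)·(-16) = -32
since m = R²·221 − (-32)²:  R² = (1024 + 16877) / 221 = 81
R = √81 = 9  ⇒  r_B = 9 − 7 = 2

rB=2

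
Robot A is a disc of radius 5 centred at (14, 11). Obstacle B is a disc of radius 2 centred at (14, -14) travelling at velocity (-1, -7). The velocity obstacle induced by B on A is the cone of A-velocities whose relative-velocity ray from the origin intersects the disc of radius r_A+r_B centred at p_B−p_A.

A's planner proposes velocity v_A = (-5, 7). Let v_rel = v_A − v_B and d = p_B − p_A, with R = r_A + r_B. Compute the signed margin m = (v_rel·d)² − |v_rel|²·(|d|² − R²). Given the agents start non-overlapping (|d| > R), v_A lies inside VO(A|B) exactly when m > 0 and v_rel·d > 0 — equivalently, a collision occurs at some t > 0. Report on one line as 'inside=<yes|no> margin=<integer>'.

d = (0, -25),  |d|² = 625;  R = 5+2 = 7,  c = 625−7² = 576
v_rel = (-4, 14),  |v_rel|² = 212;  v_rel·d = (-4)·(0) + (14)·(-25) = -350
212·t² + 700·t + 576 = 0  ⇒  m = (-350)² − 212·576 = 388
m = 388 > 0,  v_rel·d = -350 < 0  ⇒  outside

inside=no margin=388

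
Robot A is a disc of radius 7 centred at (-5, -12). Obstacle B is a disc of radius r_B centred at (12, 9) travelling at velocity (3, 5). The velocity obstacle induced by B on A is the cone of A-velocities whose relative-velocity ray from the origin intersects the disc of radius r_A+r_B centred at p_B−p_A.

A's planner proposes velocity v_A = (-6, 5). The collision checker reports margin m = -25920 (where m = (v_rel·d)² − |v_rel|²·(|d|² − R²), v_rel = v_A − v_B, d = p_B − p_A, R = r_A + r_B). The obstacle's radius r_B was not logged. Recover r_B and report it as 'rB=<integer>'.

m = -25920
d = (17, 21);  v_rel = (-9, 0),  |v_rel|² = 81
v_rel×d = (-9)·(21) − (0)·(17) = -189
since m = R²·81 − (-189)²:  R² = (35721 + -25920) / 81 = 121
R = √121 = 11  ⇒  r_B = 11 − 7 = 4

rB=4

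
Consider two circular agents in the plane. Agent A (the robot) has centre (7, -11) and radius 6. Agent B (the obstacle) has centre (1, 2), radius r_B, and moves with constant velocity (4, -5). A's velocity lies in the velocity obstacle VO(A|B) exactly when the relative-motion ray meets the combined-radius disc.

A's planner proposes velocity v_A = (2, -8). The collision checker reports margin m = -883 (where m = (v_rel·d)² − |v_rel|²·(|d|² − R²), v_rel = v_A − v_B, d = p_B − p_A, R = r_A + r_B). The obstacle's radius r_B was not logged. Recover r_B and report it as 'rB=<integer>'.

m = -883
d = (-6, 13);  v_rel = (-2, -3),  |v_rel|² = 13
v_rel×d = (-2)·(13) − (-3)·(-6) = -44
since m = R²·13 − (-44)²:  R² = (1936 + -883) / 13 = 81
R = √81 = 9  ⇒  r_B = 9 − 6 = 3

rB=3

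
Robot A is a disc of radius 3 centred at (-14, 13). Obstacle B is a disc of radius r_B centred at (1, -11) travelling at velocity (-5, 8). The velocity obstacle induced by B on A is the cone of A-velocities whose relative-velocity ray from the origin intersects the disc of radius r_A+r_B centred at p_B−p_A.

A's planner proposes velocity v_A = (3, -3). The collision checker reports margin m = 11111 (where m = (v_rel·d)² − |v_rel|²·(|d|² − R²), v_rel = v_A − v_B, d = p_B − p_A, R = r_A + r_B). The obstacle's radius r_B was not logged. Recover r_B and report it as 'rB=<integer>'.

m = 11111
d = (15, -24);  v_rel = (8, -11),  |v_rel|² = 185
v_rel×d = (8)·(-24) − (-11)·(15) = -27
since m = R²·185 − (-27)²:  R² = (729 + 11111) / 185 = 64
R = √64 = 8  ⇒  r_B = 8 − 3 = 5

rB=5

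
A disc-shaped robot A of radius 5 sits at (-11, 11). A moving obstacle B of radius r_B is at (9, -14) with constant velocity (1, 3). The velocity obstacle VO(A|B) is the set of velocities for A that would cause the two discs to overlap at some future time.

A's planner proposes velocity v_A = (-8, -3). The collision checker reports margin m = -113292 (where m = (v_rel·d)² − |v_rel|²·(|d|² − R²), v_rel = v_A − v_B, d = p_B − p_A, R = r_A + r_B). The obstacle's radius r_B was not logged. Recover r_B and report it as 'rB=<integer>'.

m = -113292
d = (20, -25);  v_rel = (-9, -6),  |v_rel|² = 117
v_rel×d = (-9)·(-25) − (-6)·(20) = 345
since m = R²·117 − 345²:  R² = (119025 + -113292) / 117 = 49
R = √49 = 7  ⇒  r_B = 7 − 5 = 2

rB=2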